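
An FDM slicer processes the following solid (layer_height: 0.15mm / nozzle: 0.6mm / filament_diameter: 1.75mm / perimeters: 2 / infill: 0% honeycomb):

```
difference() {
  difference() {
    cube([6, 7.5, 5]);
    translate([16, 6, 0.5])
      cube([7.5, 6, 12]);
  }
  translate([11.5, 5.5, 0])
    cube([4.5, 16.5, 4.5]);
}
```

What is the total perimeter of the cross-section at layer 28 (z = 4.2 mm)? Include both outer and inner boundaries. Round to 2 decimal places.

At z = 4.2 mm: the cube (footprint 6×7.5) is included at this height (perimeter 27.00 mm); the cube at (16, 6) is present — its section is the full 7.5×6 rectangle (perimeter 27.00 mm); After the difference (first − rest): starting from the 6×7.5 cube, the 7.5×6 cube at (16, 6) misses the remaining region (no effect) — boundary = 27.00 mm; the cube at (11.5, 5.5) (footprint 4.5×16.5) is included at this height (perimeter 42.00 mm); Taking the first minus the rest: starting from that combined region, the 4.5×16.5 cube at (11.5, 5.5) misses the remaining region (no effect) — boundary = 27.00 mm. Overall, the cross-section is a single solid region. Total boundary length (outer) = 27.00 mm.

27.00 mm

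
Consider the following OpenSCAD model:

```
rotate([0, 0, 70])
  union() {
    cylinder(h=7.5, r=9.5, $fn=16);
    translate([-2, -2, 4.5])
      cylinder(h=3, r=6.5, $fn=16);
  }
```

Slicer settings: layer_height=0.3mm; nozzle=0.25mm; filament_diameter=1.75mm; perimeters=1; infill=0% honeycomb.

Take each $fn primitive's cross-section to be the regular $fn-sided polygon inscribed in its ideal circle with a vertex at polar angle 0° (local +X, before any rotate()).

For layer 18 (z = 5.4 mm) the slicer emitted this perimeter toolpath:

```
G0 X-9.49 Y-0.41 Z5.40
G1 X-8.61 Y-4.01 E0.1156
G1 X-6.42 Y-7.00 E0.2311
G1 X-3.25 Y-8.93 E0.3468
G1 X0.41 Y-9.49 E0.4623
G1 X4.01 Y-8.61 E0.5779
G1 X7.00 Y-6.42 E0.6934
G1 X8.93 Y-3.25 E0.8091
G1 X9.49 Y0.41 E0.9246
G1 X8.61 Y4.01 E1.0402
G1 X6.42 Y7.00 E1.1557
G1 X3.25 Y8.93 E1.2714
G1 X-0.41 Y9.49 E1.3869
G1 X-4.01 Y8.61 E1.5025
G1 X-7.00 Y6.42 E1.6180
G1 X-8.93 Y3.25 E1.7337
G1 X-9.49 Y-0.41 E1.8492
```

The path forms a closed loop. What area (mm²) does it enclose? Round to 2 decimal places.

Apply the shoelace formula to the sequence of (X, Y) vertices; enclosed area = 276.27 mm².

276.27 mm²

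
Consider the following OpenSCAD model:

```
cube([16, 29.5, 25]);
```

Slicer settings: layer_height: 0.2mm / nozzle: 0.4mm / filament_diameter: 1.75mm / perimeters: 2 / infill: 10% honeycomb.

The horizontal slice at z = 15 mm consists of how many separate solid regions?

At z = 15 mm: the 16×29.5 cube contributes its full rectangle. The result has 1 disconnected region.

1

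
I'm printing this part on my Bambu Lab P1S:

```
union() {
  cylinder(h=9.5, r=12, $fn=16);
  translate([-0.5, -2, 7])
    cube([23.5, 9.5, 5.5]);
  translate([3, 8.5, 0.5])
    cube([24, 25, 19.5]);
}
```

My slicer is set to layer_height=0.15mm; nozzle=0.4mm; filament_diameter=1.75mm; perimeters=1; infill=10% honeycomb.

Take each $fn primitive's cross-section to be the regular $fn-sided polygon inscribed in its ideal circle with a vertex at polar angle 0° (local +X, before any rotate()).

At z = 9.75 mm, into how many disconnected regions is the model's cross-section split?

2

At z = 9.75 mm: the cylinder is not intersected at this z (z outside [0, 9.5]); the cube at (-0.5, -2) (footprint 23.5×9.5) is included at this height; the 24×25 cube at (3, 8.5) contributes its full rectangle; Merging all regions: the 2 present regions are separate (no shared area or edge), so areas and boundary lengths simply add and each stays a separate island — 2 connected regions. The result has 2 disconnected regions.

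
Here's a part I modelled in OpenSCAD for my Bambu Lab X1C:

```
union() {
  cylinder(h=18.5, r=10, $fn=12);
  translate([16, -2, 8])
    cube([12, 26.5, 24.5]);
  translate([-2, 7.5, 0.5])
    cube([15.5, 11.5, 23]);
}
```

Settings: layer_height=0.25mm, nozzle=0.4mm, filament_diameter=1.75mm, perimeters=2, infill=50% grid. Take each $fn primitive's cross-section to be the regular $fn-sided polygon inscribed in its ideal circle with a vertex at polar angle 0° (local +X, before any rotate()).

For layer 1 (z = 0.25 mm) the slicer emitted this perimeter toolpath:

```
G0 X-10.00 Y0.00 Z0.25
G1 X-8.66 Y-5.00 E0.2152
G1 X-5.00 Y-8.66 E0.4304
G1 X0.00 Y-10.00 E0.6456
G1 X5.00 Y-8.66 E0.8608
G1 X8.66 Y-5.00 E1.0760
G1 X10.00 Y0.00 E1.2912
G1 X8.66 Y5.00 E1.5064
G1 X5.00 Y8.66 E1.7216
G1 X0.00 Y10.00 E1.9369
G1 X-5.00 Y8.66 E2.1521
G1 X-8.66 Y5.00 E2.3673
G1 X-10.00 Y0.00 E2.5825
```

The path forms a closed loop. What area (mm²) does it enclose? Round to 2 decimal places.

299.99 mm²

Apply the shoelace formula to the sequence of (X, Y) vertices; enclosed area = 299.99 mm².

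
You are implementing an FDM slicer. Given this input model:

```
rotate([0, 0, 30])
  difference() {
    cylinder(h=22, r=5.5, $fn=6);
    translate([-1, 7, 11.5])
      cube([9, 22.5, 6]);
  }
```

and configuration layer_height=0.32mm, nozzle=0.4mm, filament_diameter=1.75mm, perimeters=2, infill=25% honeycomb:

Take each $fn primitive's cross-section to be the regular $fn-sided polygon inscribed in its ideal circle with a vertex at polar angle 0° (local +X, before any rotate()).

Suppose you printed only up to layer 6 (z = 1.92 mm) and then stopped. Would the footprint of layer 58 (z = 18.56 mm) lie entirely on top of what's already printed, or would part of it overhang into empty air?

entirely on top

Compare the two slices. At z = 1.92: the cylinder: section is a regular 6-gon, circumradius r=5.5 (area = (6/2)·5.500²·sin(360°/6) = 78.59 mm²); the cube at (-1, 7) is not intersected at this z (z outside [11.5, 17.5]); After the difference (first − rest): none of the subtracted shapes is present at this height, so the r=5.5 cylinder is unchanged — area = 78.59 mm²; (whole slice rotated 30° about Z — lengths, areas and connectivity unchanged). At z = 18.56: the r=5.5 cylinder gives a regular 6-gon of circumradius 5.5 (constant along its height) (area = (6/2)·5.500²·sin(360°/6) = 78.59 mm²); the cube at (-1, 7) does not reach this height (z outside [11.5, 17.5]); Subtracting the remaining from the first: none of the subtracted shapes is present at this height, so the r=5.5 cylinder is unchanged — area = 78.59 mm²; (rotated 30° about Z; rotation is an isometry so areas/perimeters/island counts are preserved). Checking containment: the cross-section at z = 18.56 is a subset of the cross-section at z = 1.92.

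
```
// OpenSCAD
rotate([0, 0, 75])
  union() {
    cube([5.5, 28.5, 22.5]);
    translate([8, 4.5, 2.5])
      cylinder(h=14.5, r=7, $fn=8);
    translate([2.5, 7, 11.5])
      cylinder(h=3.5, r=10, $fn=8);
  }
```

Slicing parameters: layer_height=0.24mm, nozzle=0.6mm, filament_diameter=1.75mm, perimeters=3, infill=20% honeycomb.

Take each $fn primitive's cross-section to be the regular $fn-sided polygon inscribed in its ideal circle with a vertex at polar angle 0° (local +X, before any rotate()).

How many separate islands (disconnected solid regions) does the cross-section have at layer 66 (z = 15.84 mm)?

1

At z = 15.84 mm: the 5.5×28.5 cube contributes its full rectangle; the r=7 cylinder at (8, 4.5) gives a regular 8-gon of circumradius 7 (constant along its height); the cylinder at (2.5, 7) is absent (z outside [11.5, 15]); Merging all regions: the regions partially overlap (shared area 34.50 mm²), so overlapping operands fuse into one piece — 1 connected region; (whole slice rotated 75° about Z — lengths, areas and connectivity unchanged). Overall, the cross-section is a single solid region. Island count = 1.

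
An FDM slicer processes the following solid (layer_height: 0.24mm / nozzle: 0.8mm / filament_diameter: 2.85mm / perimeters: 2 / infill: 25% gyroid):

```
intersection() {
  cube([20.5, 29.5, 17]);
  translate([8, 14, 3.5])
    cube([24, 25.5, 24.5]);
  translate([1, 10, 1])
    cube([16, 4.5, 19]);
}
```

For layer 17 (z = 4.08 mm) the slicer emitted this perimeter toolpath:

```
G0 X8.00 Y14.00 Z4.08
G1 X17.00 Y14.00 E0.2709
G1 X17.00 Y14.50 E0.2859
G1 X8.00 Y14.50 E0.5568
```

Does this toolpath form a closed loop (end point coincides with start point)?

Start point (G0): (8.00, 14.00). End point (last G1): the path does not return to the start — open.

no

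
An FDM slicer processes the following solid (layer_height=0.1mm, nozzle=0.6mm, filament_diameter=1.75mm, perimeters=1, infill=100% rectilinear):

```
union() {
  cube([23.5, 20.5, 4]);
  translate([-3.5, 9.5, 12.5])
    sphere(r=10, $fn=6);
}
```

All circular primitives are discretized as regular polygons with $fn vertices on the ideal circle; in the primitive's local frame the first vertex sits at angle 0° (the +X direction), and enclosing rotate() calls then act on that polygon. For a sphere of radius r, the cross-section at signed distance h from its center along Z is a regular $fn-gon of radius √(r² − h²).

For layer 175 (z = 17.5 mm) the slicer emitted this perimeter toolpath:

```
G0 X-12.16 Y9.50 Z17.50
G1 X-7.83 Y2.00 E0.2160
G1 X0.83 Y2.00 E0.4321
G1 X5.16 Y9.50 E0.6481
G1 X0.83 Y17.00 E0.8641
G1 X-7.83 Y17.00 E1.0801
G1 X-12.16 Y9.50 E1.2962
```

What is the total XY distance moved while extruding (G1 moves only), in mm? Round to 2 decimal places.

51.96 mm

Sum the Euclidean lengths of each G1 segment: total = 51.96 mm.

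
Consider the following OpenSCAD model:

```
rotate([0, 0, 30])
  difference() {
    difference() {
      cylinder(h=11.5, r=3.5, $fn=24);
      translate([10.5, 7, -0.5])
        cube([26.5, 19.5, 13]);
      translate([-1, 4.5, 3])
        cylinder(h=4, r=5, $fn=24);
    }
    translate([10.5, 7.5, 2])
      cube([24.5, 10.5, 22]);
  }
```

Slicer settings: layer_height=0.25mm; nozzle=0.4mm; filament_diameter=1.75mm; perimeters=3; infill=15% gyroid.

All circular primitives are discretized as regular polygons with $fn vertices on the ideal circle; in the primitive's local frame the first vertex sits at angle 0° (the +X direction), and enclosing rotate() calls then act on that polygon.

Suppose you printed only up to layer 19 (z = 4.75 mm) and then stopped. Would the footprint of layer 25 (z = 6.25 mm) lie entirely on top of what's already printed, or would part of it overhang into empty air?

entirely on top

Compare the two slices. At z = 4.75: the r=3.5 cylinder gives a regular 24-gon of circumradius 3.5 (constant along its height) (area = (24/2)·3.500²·sin(360°/24) = 38.05 mm²); the cube at (10.5, 7) (footprint 26.5×19.5) is included at this height (area 516.75 mm²); the r=5 cylinder at (-1, 4.5) gives a regular 24-gon of circumradius 5 (constant along its height) (area = (24/2)·5.000²·sin(360°/24) = 77.65 mm²); Subtracting the remaining from the first: starting from the r=3.5 cylinder (38.05 mm²), the 26.5×19.5 cube at (10.5, 7) misses the remaining region (no effect); the r=5 cylinder at (-1, 4.5) partially overlaps it — only the 18.55 mm² overlap (of its 77.65 mm²) is removed, clipping the outline — area = 19.50 mm²; the cube at (10.5, 7.5) (footprint 24.5×10.5) is included at this height (area 257.25 mm²); Subtracting the remaining from the first: starting from the result so far (19.50 mm²), the 24.5×10.5 cube at (10.5, 7.5) misses the remaining region (no effect) — area = 19.50 mm²; (rotated 30° about Z; rotation is an isometry so areas/perimeters/island counts are preserved). At z = 6.25: the cylinder: section is a regular 24-gon, circumradius r=3.5 (area = (24/2)·3.500²·sin(360°/24) = 38.05 mm²); the cube at (10.5, 7) is present — its section is the full 26.5×19.5 rectangle (area 516.75 mm²); the r=5 cylinder at (-1, 4.5) gives a regular 24-gon of circumradius 5 (constant along its height) (area = (24/2)·5.000²·sin(360°/24) = 77.65 mm²); Subtracting the remaining from the first: starting from the r=3.5 cylinder (38.05 mm²), the 26.5×19.5 cube at (10.5, 7) misses the remaining region (no effect); the r=5 cylinder at (-1, 4.5) partially overlaps it — only the 18.55 mm² overlap (of its 77.65 mm²) is removed, clipping the outline — area = 19.50 mm²; the cube at (10.5, 7.5) is present — its section is the full 24.5×10.5 rectangle (area 257.25 mm²); Taking the first minus the rest: starting from that combined region (19.50 mm²), the 24.5×10.5 cube at (10.5, 7.5) misses the remaining region (no effect) — area = 19.50 mm²; (whole slice rotated 30° about Z — lengths, areas and connectivity unchanged). Checking containment: the cross-section at z = 6.25 is a subset of the cross-section at z = 4.75.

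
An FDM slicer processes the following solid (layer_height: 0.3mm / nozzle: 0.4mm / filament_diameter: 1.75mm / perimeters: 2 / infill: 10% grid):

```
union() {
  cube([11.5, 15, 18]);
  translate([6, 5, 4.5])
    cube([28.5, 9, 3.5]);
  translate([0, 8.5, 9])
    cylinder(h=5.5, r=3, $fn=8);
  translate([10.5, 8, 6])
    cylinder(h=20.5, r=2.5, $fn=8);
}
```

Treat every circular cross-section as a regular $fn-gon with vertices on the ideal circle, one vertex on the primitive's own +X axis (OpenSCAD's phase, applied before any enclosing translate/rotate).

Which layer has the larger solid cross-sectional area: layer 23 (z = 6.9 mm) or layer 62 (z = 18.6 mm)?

layer 23 (z = 6.9 mm)

Layer 23 (z = 6.9): the 11.5×15 cube contributes its full rectangle (area 172.50 mm²); the cube at (6, 5) is present — its section is the full 28.5×9 rectangle (area 256.50 mm²); the cylinder at (0, 8.5) does not reach this height (z outside [9, 14.5]); the cylinder at (10.5, 8): section is a regular 8-gon, circumradius r=2.5 (area = (8/2)·2.500²·sin(360°/8) = 17.68 mm²); Taking the union: the regions partially overlap — summed areas 446.68 mm² minus the doubly-counted overlap 67.18 mm² gives 379.50 mm² — area = 379.50 mm². So its area = 379.50 mm². Layer 62 (z = 18.6): the cube does not reach this height (z outside [0, 18]); the cube at (6, 5) does not reach this height (z outside [4.5, 8]); the cylinder at (0, 8.5) is not intersected at this z (z outside [9, 14.5]); the r=2.5 cylinder at (10.5, 8) contributes a regular 8-gon of circumradius 2.5 (area = (8/2)·2.500²·sin(360°/8) = 17.68 mm²); Merging all regions: only the r=2.5 cylinder at (10.5, 8) is present, so the union is just that shape — area = 17.68 mm². So its area = 17.68 mm². Layer 23 is larger (379.50 vs 17.68 mm²).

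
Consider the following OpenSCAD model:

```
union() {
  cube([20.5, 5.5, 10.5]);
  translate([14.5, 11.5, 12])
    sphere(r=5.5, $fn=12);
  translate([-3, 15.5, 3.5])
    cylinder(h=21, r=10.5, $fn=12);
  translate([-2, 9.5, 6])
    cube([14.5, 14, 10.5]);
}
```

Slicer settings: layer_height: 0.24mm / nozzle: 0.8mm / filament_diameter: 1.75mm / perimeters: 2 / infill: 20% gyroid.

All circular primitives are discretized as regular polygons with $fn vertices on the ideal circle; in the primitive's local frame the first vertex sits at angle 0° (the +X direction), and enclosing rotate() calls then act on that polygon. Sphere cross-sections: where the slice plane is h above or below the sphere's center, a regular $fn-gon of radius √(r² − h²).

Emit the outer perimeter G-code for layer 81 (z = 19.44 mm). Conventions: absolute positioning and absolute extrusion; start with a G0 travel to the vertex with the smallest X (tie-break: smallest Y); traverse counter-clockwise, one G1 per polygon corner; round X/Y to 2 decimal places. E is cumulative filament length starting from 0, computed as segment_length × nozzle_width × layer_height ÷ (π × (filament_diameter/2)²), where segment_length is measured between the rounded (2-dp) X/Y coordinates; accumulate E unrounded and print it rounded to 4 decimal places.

G0 X-13.50 Y15.50 Z19.44
G1 X-12.09 Y10.25 E0.4339
G1 X-8.25 Y6.41 E0.8674
G1 X-3.00 Y5.00 E1.3013
G1 X2.25 Y6.41 E1.7353
G1 X6.09 Y10.25 E2.1688
G1 X7.50 Y15.50 E2.6027
G1 X6.09 Y20.75 E3.0366
G1 X2.25 Y24.59 E3.4701
G1 X-3.00 Y26.00 E3.9040
G1 X-8.25 Y24.59 E4.3380
G1 X-12.09 Y20.75 E4.7715
G1 X-13.50 Y15.50 E5.2054

At z = 19.44 mm: the cube is absent (z outside [0, 10.5]); the sphere at (14.5, 11.5) does not reach this height (|z−center|=7.440 > r=5.5); the cylinder at (-3, 15.5): section is a regular 12-gon, circumradius r=10.5; the cube at (-2, 9.5) does not reach this height (z outside [6, 16.5]); Combining (union): only the r=10.5 cylinder at (-3, 15.5) is present, so the union is just that shape — 1 connected region. The outline is a single polygon with 12 vertices. Extrusion per mm of travel: 0.8 × 0.24 / (π × 0.875²) = 0.079824. Accumulating E over each segment gives final E = 5.2054.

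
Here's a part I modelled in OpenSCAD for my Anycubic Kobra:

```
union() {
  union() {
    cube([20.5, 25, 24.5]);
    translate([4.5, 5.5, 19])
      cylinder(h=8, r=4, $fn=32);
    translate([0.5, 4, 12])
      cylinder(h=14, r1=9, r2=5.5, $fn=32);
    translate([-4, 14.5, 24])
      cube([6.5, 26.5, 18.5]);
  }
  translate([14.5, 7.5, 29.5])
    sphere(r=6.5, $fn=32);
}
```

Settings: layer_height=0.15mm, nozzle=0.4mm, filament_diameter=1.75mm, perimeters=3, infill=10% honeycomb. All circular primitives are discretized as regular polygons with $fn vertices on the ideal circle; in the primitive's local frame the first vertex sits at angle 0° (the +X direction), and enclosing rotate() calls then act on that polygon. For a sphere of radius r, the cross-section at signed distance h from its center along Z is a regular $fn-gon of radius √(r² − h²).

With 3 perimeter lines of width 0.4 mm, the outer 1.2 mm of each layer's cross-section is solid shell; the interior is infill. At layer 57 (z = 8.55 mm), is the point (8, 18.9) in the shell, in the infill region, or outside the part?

infill

At z = 8.55 mm: the cube is present — its section is the full 20.5×25 rectangle; the cylinder at (4.5, 5.5) does not reach this height (z outside [19, 27]); the cone at (0.5, 4) does not reach this height (z outside [12, 26]); the cube at (-4, 14.5) is absent (z outside [24, 42.5]); Merging all regions: only the 20.5×25 cube is present, so the union is just that shape — 1 connected region; the sphere at (14.5, 7.5) is not intersected at this z (|z−center|=20.950 > r=6.5); Combining (union): only that combined region is present, so the union is just that shape — 1 connected region. Overall, the cross-section is a single solid region. The nearest boundary edge runs (20.50, 25.00)→(0.00, 25.00); distance from the point to it = 6.10 mm. The point is inside the cross-section and 6.10 mm from the nearest boundary — more than the 1.2 mm shell width (3 × 0.4), so it's in the infill interior.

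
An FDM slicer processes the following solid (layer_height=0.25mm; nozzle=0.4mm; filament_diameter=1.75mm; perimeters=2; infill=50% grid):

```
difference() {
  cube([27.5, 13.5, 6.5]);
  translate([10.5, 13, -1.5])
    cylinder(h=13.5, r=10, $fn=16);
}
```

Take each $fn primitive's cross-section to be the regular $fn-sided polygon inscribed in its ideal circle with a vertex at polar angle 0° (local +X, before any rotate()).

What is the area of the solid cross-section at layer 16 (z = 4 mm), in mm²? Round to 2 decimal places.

At z = 4 mm: the 27.5×13.5 cube contributes its full rectangle (area 371.25 mm²); the cylinder at (10.5, 13): section is a regular 16-gon, circumradius r=10 (area = (16/2)·10.000²·sin(360°/16) = 306.15 mm²); Subtracting the remaining from the first: starting from the 27.5×13.5 cube (371.25 mm²), the r=10 cylinder at (10.5, 13) partially overlaps it — only the 163.02 mm² overlap (of its 306.15 mm²) is removed, clipping the outline — area = 208.23 mm². Overall, the cross-section is a single solid region. Net area = 208.23 mm².

208.23 mm²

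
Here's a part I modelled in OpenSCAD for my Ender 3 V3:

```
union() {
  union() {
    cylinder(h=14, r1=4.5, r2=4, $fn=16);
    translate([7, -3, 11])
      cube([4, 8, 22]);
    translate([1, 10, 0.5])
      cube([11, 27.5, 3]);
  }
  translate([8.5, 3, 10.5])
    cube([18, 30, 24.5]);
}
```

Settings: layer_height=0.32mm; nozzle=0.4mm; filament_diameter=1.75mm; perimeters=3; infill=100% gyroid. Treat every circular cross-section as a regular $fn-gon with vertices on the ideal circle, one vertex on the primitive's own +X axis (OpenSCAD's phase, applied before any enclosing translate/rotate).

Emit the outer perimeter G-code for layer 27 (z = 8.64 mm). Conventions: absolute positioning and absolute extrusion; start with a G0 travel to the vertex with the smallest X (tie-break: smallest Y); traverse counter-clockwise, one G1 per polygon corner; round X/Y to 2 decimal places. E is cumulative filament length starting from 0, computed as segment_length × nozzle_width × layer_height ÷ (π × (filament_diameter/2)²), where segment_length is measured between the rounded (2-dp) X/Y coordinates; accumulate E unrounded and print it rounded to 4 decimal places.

G0 X-4.19 Y0.00 Z8.64
G1 X-3.87 Y-1.60 E0.0868
G1 X-2.96 Y-2.96 E0.1739
G1 X-1.60 Y-3.87 E0.2610
G1 X0.00 Y-4.19 E0.3478
G1 X1.60 Y-3.87 E0.4347
G1 X2.96 Y-2.96 E0.5217
G1 X3.87 Y-1.60 E0.6088
G1 X4.19 Y0.00 E0.6957
G1 X3.87 Y1.60 E0.7825
G1 X2.96 Y2.96 E0.8696
G1 X1.60 Y3.87 E0.9566
G1 X0.00 Y4.19 E1.0435
G1 X-1.60 Y3.87 E1.1303
G1 X-2.96 Y2.96 E1.2174
G1 X-3.87 Y1.60 E1.3045
G1 X-4.19 Y0.00 E1.3913

At z = 8.64 mm: the cone (r1=4.5→r2=4) has section circumradius 4.191 here — a regular 16-gon; the cube at (7, -3) does not reach this height (z outside [11, 33]); the cube at (1, 10) is not intersected at this z (z outside [0.5, 3.5]); Merging all regions: only the cone is present, so the union is just that shape — 1 connected region; the cube at (8.5, 3) is not intersected at this z (z outside [10.5, 35]); Combining (union): only that combined region is present, so the union is just that shape — 1 connected region. The outline is a single polygon with 16 vertices. Extrusion per mm of travel: 0.4 × 0.32 / (π × 0.875²) = 0.053216. Accumulating E over each segment gives final E = 1.3913.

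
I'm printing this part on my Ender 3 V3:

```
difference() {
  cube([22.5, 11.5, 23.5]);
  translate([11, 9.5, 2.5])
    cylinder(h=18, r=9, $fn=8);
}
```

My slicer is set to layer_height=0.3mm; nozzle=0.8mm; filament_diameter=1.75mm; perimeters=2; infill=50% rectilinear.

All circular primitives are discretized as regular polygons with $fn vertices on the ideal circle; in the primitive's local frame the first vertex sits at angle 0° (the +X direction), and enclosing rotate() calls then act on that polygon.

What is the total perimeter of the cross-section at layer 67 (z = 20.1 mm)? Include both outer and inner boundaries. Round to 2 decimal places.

At z = 20.1 mm: the cube (footprint 22.5×11.5) is included at this height (perimeter 68.00 mm); the cylinder at (11, 9.5): section is a regular 8-gon, circumradius r=9 (perimeter = 2·8·9.000·sin(180°/8) = 55.11 mm); Taking the first minus the rest: starting from the 22.5×11.5 cube, the r=9 cylinder at (11, 9.5) partially overlaps it — only the 148.89 mm² overlap (of its 229.10 mm²) is removed, clipping the outline — boundary = 83.54 mm. Overall, the cross-section is a single solid region. Total boundary length (outer) = 83.54 mm.

83.54 mm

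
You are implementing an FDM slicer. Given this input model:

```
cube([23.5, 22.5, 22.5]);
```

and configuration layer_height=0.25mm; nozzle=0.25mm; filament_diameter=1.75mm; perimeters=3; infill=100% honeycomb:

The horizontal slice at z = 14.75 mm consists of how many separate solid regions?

At z = 14.75 mm: the cube (footprint 23.5×22.5) is included at this height. The result has 1 disconnected region.

1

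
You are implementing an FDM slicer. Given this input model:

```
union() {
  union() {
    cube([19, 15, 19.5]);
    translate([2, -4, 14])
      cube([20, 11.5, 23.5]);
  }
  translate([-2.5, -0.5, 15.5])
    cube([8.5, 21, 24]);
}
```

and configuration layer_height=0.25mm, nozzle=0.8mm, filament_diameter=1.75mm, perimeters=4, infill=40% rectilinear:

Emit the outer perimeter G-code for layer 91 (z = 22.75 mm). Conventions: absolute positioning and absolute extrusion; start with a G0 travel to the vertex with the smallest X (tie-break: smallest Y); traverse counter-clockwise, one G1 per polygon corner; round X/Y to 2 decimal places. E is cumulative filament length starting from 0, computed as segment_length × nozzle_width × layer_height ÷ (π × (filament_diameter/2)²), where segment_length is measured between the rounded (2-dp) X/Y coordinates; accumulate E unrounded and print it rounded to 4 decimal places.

G0 X-2.50 Y-0.50 Z22.75
G1 X2.00 Y-0.50 E0.3742
G1 X2.00 Y-4.00 E0.6652
G1 X22.00 Y-4.00 E2.3282
G1 X22.00 Y7.50 E3.2844
G1 X6.00 Y7.50 E4.6148
G1 X6.00 Y20.50 E5.6958
G1 X-2.50 Y20.50 E6.4026
G1 X-2.50 Y-0.50 E8.1487

At z = 22.75 mm: the cube is absent (z outside [0, 19.5]); the cube at (2, -4) is present — its section is the full 20×11.5 rectangle; Taking the union: only the 20×11.5 cube at (2, -4) is present, so the union is just that shape — 1 connected region; the cube at (-2.5, -0.5) (footprint 8.5×21) is included at this height; Merging all regions: the regions partially overlap (shared area 32.00 mm²), so overlapping operands fuse into one piece — 1 connected region. The outline is a single polygon with 8 vertices. Extrusion per mm of travel: 0.8 × 0.25 / (π × 0.875²) = 0.083150. Accumulating E over each segment gives final E = 8.1487.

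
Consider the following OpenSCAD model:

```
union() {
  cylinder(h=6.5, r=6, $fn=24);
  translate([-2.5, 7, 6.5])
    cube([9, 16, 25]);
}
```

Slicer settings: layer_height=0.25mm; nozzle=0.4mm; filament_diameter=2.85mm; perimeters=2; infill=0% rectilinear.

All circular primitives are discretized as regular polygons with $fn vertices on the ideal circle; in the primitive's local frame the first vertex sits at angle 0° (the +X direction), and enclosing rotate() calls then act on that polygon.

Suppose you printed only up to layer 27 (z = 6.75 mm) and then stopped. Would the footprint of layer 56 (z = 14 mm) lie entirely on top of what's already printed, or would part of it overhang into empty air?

Compare the two slices. At z = 6.75: the cylinder is not intersected at this z (z outside [0, 6.5]); the cube at (-2.5, 7) (footprint 9×16) is included at this height (area 144.00 mm²); Combining (union): only the 9×16 cube at (-2.5, 7) is present, so the union is just that shape — area = 144.00 mm². At z = 14: the cylinder is not intersected at this z (z outside [0, 6.5]); the 9×16 cube at (-2.5, 7) contributes its full rectangle (area 144.00 mm²); Merging all regions: only the 9×16 cube at (-2.5, 7) is present, so the union is just that shape — area = 144.00 mm². Checking containment: the cross-section at z = 14 is a subset of the cross-section at z = 6.75.

entirely on top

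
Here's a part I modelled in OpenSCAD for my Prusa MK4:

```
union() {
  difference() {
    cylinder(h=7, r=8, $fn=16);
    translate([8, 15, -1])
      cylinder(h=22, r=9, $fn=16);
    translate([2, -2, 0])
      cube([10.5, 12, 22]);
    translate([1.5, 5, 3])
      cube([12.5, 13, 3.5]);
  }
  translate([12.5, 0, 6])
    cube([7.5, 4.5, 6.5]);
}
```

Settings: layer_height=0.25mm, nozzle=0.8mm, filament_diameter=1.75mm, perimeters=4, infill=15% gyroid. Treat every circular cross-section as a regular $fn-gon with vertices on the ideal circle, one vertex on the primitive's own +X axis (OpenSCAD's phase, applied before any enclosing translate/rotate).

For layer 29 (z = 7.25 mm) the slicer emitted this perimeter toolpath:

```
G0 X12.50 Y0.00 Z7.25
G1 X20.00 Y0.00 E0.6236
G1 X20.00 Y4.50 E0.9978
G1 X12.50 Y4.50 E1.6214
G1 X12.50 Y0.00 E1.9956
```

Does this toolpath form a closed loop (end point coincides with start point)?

Start point (G0): (12.50, 0.00). End point (last G1): the path returns to the start — closed.

yes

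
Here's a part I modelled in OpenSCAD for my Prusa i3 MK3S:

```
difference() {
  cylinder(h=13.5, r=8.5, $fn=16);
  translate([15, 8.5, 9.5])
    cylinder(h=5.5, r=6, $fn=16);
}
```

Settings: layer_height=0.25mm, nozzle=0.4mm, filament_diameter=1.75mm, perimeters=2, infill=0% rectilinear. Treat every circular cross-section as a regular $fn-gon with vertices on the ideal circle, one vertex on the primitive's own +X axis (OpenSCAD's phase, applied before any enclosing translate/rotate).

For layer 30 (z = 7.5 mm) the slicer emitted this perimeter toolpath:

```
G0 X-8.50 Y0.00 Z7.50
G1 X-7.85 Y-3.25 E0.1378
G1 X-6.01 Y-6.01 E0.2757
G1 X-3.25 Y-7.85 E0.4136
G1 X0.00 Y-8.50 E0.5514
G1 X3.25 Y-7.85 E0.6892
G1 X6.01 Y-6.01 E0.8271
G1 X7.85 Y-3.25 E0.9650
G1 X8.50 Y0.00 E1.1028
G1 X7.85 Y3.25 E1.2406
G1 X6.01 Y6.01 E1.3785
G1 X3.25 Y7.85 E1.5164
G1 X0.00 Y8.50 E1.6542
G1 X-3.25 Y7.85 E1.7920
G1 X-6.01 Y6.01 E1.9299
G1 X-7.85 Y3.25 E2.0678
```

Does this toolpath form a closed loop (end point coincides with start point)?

Start point (G0): (-8.50, 0.00). End point (last G1): the path does not return to the start — open.

no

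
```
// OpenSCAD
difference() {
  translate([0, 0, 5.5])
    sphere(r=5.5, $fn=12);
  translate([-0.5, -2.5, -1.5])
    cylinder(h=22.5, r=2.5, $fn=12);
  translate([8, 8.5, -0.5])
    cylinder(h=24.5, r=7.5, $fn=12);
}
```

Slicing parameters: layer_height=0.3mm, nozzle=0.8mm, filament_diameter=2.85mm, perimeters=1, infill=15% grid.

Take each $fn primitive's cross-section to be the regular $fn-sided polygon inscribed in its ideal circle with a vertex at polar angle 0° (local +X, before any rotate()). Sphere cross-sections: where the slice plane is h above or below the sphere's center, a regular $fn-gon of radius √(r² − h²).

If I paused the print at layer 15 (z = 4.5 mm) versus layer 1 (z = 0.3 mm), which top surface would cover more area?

layer 15 (z = 4.5 mm)

Layer 15 (z = 4.5): the sphere: section is a regular 12-gon, circumradius = √(r²−h²) = √(5.5²−1²) = 5.408 (area = (12/2)·5.408²·sin(360°/12) = 87.75 mm²); the r=2.5 cylinder at (-0.5, -2.5) contributes a regular 12-gon of circumradius 2.5 (area = (12/2)·2.500²·sin(360°/12) = 18.75 mm²); the r=7.5 cylinder at (8, 8.5) contributes a regular 12-gon of circumradius 7.5 (area = (12/2)·7.500²·sin(360°/12) = 168.75 mm²); Taking the first minus the rest: starting from the r=5.5 sphere (87.75 mm²), the r=2.5 cylinder at (-0.5, -2.5) lies wholly inside it (removes its full 18.75 mm² and its 15.53 mm outline becomes a hole wall); the r=7.5 cylinder at (8, 8.5) partially overlaps it — only the 3.11 mm² overlap (of its 168.75 mm²) is removed, clipping the outline — area = 65.89 mm². So its area = 65.89 mm². Layer 1 (z = 0.3): the r=5.5 sphere contributes a regular 12-gon of circumradius √(5.5²−5.2²) = 1.792 (area = (12/2)·1.792²·sin(360°/12) = 9.63 mm²); the cylinder at (-0.5, -2.5): section is a regular 12-gon, circumradius r=2.5 (area = (12/2)·2.500²·sin(360°/12) = 18.75 mm²); the r=7.5 cylinder at (8, 8.5) contributes a regular 12-gon of circumradius 7.5 (area = (12/2)·7.500²·sin(360°/12) = 168.75 mm²); Taking the first minus the rest: starting from the r=5.5 sphere (9.63 mm²), the r=2.5 cylinder at (-0.5, -2.5) partially overlaps it — only the 3.71 mm² overlap (of its 18.75 mm²) is removed, clipping the outline; the r=7.5 cylinder at (8, 8.5) misses the remaining region (no effect) — area = 5.92 mm². So its area = 5.92 mm². Layer 15 is larger (65.89 vs 5.92 mm²).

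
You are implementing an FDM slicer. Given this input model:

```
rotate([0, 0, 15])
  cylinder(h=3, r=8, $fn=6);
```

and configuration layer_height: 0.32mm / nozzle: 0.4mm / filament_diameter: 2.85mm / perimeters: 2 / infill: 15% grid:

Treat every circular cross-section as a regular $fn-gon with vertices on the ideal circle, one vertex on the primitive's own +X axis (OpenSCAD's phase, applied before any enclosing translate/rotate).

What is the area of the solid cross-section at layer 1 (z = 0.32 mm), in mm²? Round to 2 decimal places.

166.28 mm²

At z = 0.32 mm: the r=8 cylinder contributes a regular 6-gon of circumradius 8 (area = (6/2)·8.000²·sin(360°/6) = 166.28 mm²); (whole slice rotated 15° about Z — lengths, areas and connectivity unchanged). Overall, the cross-section is a single solid region. Net area = 166.28 mm².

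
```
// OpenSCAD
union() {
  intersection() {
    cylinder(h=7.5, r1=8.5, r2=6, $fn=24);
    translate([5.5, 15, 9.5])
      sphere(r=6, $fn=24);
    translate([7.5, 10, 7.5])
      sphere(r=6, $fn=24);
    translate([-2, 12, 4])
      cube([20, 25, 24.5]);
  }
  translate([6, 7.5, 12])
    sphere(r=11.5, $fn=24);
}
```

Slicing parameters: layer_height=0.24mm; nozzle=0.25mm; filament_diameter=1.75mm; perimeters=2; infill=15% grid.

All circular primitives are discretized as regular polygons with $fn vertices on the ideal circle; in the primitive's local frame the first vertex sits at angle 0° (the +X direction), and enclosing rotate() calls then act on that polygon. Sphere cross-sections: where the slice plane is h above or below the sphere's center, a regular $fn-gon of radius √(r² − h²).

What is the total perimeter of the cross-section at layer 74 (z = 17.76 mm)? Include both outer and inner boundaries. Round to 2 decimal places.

At z = 17.76 mm: the cone is absent (z outside [0, 7.5]); the sphere at (5.5, 15) is not intersected at this z (|z−center|=8.260 > r=6); the sphere at (7.5, 10) does not reach this height (|z−center|=10.260 > r=6); the cube at (-2, 12) is present — its section is the full 20×25 rectangle (perimeter 90.00 mm); Keeping only the common overlap: at least one operand is absent at this height, so nothing remains; the r=11.5 sphere at (6, 7.5) slices to a regular 24-gon of circumradius 9.954 (√(r²−h²) with h=5.76 from center) (perimeter = 2·24·9.954·sin(180°/24) = 62.36 mm); Taking the union: only the r=11.5 sphere at (6, 7.5) is present, so the union is just that shape — boundary = 62.36 mm. Overall, the cross-section is a single solid region. Total boundary length (outer) = 62.36 mm.

62.36 mm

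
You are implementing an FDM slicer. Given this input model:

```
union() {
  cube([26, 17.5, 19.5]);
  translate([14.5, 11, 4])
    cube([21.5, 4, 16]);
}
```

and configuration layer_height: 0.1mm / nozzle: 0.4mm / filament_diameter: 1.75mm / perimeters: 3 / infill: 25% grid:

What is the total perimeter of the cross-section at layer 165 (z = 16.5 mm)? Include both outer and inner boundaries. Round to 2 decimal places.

At z = 16.5 mm: the 26×17.5 cube contributes its full rectangle (perimeter 87.00 mm); the 21.5×4 cube at (14.5, 11) contributes its full rectangle (perimeter 51.00 mm); Taking the union: the regions partially overlap (shared area 46.00 mm²), so the edge portions inside another operand are dropped and the merged outline is re-measured after clipping — boundary = 107.00 mm. Overall, the cross-section is a single solid region. Total boundary length (outer) = 107.00 mm.

107.00 mm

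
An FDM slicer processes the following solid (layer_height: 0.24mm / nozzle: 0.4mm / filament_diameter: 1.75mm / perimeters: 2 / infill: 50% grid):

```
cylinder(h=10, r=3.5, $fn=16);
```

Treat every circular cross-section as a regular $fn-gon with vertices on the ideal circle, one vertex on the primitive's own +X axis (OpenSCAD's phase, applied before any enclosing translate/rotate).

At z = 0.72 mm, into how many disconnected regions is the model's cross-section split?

1

At z = 0.72 mm: the r=3.5 cylinder contributes a regular 16-gon of circumradius 3.5. The result has 1 disconnected region.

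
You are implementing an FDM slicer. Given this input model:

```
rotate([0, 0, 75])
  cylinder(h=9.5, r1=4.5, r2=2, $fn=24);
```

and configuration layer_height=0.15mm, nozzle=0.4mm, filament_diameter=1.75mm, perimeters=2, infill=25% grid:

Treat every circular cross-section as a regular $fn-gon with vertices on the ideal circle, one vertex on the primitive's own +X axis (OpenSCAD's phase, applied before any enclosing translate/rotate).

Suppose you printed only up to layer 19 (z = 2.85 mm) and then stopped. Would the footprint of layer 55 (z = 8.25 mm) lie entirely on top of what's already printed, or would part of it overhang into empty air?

entirely on top

Compare the two slices. At z = 2.85: the cone: at t=0.300 of its height the radius interpolates to r₁+(r₂−r₁)t = 3.750, giving a regular 24-gon of that circumradius (area = (24/2)·3.750²·sin(360°/24) = 43.68 mm²); (whole slice rotated 75° about Z — lengths, areas and connectivity unchanged). At z = 8.25: the cone (r1=4.5→r2=2) has section circumradius 2.329 here — a regular 24-gon (area = (24/2)·2.329²·sin(360°/24) = 16.85 mm²); (rotated 75° about Z; rotation is an isometry so areas/perimeters/island counts are preserved). Checking containment: the cross-section at z = 8.25 is a subset of the cross-section at z = 2.85.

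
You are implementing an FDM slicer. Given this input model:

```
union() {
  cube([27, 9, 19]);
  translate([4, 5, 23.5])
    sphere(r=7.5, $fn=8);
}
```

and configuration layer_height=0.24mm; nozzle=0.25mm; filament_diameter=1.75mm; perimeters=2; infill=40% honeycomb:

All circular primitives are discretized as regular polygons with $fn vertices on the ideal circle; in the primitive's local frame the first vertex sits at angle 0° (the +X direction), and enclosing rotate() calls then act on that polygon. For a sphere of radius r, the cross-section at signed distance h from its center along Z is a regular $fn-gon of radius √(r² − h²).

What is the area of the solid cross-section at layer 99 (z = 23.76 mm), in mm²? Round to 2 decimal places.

At z = 23.76 mm: the cube is absent (z outside [0, 19]); the sphere at (4, 5): section is a regular 8-gon, circumradius = √(r²−h²) = √(7.5²−0.26²) = 7.495 (area = (8/2)·7.495²·sin(360°/8) = 158.91 mm²); Combining (union): only the r=7.5 sphere at (4, 5) is present, so the union is just that shape — area = 158.91 mm². Overall, the cross-section is a single solid region. Net area = 158.91 mm².

158.91 mm²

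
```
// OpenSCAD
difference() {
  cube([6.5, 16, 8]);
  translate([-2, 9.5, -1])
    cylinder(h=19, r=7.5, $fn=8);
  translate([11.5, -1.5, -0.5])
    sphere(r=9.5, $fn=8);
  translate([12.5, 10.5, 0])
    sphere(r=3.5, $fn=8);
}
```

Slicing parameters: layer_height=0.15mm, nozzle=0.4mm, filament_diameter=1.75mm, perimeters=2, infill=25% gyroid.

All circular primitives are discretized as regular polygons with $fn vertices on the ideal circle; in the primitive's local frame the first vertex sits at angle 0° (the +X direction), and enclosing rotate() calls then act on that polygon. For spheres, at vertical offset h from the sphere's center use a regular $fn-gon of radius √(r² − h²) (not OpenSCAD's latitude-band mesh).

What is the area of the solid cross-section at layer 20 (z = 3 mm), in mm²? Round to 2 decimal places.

41.94 mm²

At z = 3 mm: the cube (footprint 6.5×16) is included at this height (area 104.00 mm²); the cylinder at (-2, 9.5): section is a regular 8-gon, circumradius r=7.5 (area = (8/2)·7.500²·sin(360°/8) = 159.10 mm²); the r=9.5 sphere at (11.5, -1.5) slices to a regular 8-gon of circumradius 8.832 (√(r²−h²) with h=3.5 from center) (area = (8/2)·8.832²·sin(360°/8) = 220.62 mm²); the r=3.5 sphere at (12.5, 10.5) contributes a regular 8-gon of circumradius √(3.5²−3²) = 1.803 (area = (8/2)·1.803²·sin(360°/8) = 9.19 mm²); Subtracting the remaining from the first: starting from the 6.5×16 cube (104.00 mm²), the r=7.5 cylinder at (-2, 9.5) partially overlaps it — only the 51.17 mm² overlap (of its 159.10 mm²) is removed, clipping the outline; the r=9.5 sphere at (11.5, -1.5) partially overlaps it — only the 10.89 mm² overlap (of its 220.62 mm²) is removed, clipping the outline; the r=3.5 sphere at (12.5, 10.5) misses the remaining region (no effect) — area = 41.94 mm². Overall, the cross-section is a single solid region. Net area = 41.94 mm².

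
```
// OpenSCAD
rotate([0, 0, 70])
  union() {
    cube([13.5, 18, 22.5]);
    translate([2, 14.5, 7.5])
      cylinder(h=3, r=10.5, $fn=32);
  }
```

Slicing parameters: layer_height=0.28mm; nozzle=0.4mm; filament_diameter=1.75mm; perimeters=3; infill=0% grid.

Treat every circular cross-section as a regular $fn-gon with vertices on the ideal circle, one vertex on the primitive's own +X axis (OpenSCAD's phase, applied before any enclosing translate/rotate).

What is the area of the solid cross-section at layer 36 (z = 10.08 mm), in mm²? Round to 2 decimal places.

437.37 mm²

At z = 10.08 mm: the 13.5×18 cube contributes its full rectangle (area 243.00 mm²); the r=10.5 cylinder at (2, 14.5) gives a regular 32-gon of circumradius 10.5 (constant along its height) (area = (32/2)·10.500²·sin(360°/32) = 344.14 mm²); Combining (union): the regions partially overlap — summed areas 587.14 mm² minus the doubly-counted overlap 149.77 mm² gives 437.37 mm² — area = 437.37 mm²; (whole slice rotated 70° about Z — lengths, areas and connectivity unchanged). Overall, the cross-section is a single solid region. Net area = 437.37 mm².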